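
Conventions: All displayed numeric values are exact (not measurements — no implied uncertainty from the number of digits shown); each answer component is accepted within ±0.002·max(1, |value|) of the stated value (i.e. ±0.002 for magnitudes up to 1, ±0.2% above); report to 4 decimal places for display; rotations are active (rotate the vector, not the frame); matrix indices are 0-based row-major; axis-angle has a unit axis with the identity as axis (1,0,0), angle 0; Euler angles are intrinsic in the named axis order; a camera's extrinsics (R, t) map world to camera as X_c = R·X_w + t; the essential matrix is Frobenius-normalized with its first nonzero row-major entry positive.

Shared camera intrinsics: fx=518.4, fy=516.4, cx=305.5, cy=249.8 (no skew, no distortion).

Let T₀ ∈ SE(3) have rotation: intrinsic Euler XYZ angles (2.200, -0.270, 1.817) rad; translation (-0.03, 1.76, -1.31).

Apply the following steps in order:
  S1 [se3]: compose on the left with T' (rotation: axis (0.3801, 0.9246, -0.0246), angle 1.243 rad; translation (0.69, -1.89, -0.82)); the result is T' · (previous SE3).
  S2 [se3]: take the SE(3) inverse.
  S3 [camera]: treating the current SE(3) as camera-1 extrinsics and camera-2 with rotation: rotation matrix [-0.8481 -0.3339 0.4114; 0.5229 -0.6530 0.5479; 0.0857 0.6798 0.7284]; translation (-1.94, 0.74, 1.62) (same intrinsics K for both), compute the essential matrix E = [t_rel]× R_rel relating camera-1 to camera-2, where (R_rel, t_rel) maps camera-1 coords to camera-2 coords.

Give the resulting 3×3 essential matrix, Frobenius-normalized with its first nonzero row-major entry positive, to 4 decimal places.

after S1 (compose_se3): R=[0.4805 -0.3392 -0.8087; -0.8263 0.1337 -0.5470; 0.2937 0.9311 -0.2161], t=(-0.0007, 0.1820, -0.6097)
after S2 (invert_se3): R=[0.4805 -0.8263 0.2937; -0.3392 0.1337 0.9311; -0.8087 -0.5470 -0.2161], t=(0.3298, 0.5431, -0.0327)
after S3 (essential): [0.3582 0.0289 -0.0183; 0.1904 -0.6705 0.0903; 0.5785 0.1980 -0.0516]

matrix = [0.3582 0.0289 -0.0183; 0.1904 -0.6705 0.0903; 0.5785 0.1980 -0.0516]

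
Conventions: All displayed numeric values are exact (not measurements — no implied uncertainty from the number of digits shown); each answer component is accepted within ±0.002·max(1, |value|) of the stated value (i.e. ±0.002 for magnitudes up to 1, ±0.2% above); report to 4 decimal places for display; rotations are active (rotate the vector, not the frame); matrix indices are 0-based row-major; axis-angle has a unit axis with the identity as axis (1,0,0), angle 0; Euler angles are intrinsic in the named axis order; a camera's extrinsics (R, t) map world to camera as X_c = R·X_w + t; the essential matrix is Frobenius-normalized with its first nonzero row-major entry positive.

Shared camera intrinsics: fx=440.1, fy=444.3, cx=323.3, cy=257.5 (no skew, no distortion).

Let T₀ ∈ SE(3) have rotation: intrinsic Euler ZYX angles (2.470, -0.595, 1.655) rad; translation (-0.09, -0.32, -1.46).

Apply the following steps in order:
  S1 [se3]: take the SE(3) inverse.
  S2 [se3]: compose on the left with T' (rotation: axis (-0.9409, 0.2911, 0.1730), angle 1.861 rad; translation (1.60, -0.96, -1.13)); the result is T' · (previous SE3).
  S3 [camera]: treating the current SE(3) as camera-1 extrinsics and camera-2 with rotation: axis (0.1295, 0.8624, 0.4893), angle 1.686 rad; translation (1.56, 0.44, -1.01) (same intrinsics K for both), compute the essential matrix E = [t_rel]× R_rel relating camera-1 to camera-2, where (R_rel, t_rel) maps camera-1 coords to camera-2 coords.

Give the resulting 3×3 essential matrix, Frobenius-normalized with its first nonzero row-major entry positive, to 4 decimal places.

matrix = [0.0615 -0.5314 0.4137; -0.2833 -0.4003 -0.5051; 0.0090 0.2024 -0.0773]

after S1 (invert_se3): R=[-0.6483 0.5153 0.5605; 0.4896 -0.2817 0.8252; 0.5831 0.8094 -0.0697], t=(0.9249, 1.1587, 0.2098)
after S2 (compose_se3): R=[-0.7657 0.6416 0.0455; 0.5977 0.7359 -0.3180; -0.2375 -0.2163 -0.9470], t=(1.8028, -1.1350, -2.6032)
after S3 (essential): [0.0615 -0.5314 0.4137; -0.2833 -0.4003 -0.5051; 0.0090 0.2024 -0.0773]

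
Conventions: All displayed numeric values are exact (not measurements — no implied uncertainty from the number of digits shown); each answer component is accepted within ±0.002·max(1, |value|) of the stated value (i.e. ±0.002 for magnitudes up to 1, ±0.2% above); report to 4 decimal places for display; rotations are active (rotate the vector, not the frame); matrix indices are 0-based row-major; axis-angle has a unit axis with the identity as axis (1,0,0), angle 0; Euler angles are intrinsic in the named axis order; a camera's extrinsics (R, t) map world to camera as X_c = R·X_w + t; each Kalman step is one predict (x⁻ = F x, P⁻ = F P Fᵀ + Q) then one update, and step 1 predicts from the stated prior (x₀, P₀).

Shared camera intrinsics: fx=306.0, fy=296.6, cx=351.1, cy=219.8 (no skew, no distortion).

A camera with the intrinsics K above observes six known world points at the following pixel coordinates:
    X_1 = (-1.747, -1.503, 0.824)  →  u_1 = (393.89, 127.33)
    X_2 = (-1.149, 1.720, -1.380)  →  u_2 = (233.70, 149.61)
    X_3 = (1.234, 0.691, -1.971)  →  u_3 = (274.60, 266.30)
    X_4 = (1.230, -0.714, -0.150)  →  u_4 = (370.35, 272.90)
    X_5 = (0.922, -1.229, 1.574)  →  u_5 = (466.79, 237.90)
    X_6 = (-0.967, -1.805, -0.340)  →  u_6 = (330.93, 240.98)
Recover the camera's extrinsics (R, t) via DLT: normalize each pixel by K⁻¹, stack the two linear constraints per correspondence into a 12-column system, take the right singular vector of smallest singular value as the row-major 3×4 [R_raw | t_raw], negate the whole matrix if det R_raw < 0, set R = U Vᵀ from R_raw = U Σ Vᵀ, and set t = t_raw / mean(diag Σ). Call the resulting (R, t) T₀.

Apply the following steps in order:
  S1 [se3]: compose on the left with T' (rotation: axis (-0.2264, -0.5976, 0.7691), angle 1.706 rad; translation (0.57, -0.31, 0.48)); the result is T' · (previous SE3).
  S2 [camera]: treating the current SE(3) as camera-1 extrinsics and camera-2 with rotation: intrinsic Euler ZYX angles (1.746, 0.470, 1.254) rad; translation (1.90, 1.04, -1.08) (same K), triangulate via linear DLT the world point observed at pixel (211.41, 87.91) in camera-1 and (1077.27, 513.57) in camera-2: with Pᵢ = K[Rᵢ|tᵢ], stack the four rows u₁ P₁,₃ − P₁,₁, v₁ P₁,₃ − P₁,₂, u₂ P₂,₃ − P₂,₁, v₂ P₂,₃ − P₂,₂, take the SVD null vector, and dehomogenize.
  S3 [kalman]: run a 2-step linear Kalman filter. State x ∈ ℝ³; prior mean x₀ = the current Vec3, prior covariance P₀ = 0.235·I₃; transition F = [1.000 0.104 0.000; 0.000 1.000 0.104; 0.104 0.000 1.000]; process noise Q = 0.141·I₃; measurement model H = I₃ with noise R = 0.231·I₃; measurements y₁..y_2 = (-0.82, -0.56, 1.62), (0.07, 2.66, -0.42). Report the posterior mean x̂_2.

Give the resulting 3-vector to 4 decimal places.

source (pnp_recover): camera pose = R=[0.3431 -0.3082 0.8873; 0.6774 -0.5732 -0.4610; 0.6507 0.7593 0.0121], t=(-0.1499, -0.2899, 5.4501)
after S1 (compose_se3): R=[-0.9524 -0.2272 0.2031; 0.3040 -0.6630 0.6841; -0.0208 0.7133 0.7005], t=(-3.5465, -2.1457, 3.5614)
after S2 (triangulate): (-1.0513, 1.6128, 1.4358)
after S3 (kf_track): (-0.3313, 1.6710, 0.4357)

result = (-0.3313, 1.6710, 0.4357)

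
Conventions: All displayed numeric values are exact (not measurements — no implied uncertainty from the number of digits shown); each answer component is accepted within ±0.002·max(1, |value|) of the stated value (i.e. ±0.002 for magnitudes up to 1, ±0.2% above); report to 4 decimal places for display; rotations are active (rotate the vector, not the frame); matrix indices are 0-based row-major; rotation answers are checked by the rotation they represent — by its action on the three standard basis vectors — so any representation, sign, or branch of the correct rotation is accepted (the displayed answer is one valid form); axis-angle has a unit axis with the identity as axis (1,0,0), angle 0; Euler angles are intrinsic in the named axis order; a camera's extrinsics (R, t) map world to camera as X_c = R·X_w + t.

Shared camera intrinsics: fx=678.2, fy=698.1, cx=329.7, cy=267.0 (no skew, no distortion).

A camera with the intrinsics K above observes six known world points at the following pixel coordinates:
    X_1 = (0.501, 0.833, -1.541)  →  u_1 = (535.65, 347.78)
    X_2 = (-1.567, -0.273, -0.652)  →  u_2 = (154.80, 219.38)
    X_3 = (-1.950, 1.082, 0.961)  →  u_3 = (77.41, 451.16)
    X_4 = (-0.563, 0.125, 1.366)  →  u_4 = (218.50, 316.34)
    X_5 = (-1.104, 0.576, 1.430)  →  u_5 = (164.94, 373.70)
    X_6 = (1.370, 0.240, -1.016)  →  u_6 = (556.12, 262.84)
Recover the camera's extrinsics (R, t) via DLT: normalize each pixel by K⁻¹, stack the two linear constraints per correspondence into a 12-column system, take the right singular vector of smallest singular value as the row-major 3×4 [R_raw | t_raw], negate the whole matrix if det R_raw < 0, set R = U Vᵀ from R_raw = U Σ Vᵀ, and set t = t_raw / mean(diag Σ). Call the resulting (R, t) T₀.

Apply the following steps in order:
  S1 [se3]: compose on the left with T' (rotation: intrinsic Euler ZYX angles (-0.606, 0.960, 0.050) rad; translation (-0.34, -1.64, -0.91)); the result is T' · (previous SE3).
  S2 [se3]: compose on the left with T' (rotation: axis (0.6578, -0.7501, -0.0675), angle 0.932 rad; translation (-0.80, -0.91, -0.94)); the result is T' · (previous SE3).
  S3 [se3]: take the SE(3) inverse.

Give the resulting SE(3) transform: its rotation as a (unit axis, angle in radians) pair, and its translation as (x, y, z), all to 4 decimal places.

rotation (axis_angle) = ((-0.8480, -0.0209, 0.5296), 0.9069), translation = (-3.5516, 3.6976, -4.0921)

source (pnp_recover): camera pose = R=[0.8828 0.1451 -0.4467; -0.0578 0.9774 0.2033; 0.4661 -0.1536 0.8713], t=(0.0400, 0.0200, 5.4905)
after S1 (compose_se3): R=[0.6815 0.5584 0.4730; -0.5709 0.8101 -0.1338; -0.4579 -0.1789 0.8708], t=(3.2268, -4.4214, 2.2028)
after S2 (compose_se3): R=[0.8922 0.4239 -0.1559; -0.4103 0.6163 -0.6721; -0.1888 0.6636 0.7238], t=(0.9631, -6.4868, -0.1625)
after S3 (invert_se3): R=[0.8922 -0.4103 -0.1888; 0.4239 0.6163 0.6636; -0.1559 -0.6721 0.7238], t=(-3.5516, 3.6976, -4.0921)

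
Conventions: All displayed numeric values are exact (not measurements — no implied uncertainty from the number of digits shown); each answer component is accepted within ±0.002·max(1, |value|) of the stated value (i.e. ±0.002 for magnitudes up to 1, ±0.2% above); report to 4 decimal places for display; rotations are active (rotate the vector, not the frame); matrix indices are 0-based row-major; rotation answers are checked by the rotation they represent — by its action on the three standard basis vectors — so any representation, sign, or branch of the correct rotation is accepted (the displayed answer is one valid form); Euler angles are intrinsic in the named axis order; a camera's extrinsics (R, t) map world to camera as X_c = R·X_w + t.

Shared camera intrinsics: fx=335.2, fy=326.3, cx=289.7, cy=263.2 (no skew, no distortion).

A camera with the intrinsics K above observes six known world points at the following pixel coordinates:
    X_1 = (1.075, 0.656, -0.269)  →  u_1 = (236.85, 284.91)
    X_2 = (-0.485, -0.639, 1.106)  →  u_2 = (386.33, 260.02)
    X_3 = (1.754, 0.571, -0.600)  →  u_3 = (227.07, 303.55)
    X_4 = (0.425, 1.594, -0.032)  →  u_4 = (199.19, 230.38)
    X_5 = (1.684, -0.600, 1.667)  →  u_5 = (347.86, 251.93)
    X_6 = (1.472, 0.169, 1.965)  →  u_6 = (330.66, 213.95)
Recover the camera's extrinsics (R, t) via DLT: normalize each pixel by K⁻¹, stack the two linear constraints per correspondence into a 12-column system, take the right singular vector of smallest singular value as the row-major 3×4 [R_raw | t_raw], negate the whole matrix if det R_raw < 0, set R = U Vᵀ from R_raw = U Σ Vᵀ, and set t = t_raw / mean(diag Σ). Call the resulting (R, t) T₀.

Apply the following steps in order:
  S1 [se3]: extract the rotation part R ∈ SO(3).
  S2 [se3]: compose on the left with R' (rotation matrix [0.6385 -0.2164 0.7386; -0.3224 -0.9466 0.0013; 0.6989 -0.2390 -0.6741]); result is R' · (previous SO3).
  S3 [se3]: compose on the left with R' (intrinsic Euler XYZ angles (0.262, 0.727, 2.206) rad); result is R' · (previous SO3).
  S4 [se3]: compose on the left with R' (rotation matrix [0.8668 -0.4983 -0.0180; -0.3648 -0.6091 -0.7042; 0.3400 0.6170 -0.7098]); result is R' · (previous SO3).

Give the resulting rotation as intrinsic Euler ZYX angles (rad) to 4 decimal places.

rotation (euler_zyx) = (3.0093, -0.2979, -2.5028)

source (pnp_recover): camera pose = R=[-0.1992 -0.7665 0.6106; 0.1223 -0.6377 -0.7605; 0.9723 -0.0768 0.2207], t=(0.0099, 0.4499, 4.5890)
after S1 (rot_of_se3): [-0.1992 -0.7665 0.6106; 0.1223 -0.6377 -0.7605; 0.9723 -0.0768 0.2207]
after S2 (compose_so3): [0.5645 -0.4081 0.7175; -0.0503 0.8506 0.5233; -0.8239 -0.3315 0.4597]
after S3 (compose_so3): [-0.7676 -0.5510 -0.3273; 0.5765 -0.8168 0.0231; -0.2801 -0.1709 0.9446]
after S4 (compose_so3): [-0.9476 -0.0675 -0.3122; 0.1261 0.8189 -0.5599; 0.2935 -0.5700 -0.7675]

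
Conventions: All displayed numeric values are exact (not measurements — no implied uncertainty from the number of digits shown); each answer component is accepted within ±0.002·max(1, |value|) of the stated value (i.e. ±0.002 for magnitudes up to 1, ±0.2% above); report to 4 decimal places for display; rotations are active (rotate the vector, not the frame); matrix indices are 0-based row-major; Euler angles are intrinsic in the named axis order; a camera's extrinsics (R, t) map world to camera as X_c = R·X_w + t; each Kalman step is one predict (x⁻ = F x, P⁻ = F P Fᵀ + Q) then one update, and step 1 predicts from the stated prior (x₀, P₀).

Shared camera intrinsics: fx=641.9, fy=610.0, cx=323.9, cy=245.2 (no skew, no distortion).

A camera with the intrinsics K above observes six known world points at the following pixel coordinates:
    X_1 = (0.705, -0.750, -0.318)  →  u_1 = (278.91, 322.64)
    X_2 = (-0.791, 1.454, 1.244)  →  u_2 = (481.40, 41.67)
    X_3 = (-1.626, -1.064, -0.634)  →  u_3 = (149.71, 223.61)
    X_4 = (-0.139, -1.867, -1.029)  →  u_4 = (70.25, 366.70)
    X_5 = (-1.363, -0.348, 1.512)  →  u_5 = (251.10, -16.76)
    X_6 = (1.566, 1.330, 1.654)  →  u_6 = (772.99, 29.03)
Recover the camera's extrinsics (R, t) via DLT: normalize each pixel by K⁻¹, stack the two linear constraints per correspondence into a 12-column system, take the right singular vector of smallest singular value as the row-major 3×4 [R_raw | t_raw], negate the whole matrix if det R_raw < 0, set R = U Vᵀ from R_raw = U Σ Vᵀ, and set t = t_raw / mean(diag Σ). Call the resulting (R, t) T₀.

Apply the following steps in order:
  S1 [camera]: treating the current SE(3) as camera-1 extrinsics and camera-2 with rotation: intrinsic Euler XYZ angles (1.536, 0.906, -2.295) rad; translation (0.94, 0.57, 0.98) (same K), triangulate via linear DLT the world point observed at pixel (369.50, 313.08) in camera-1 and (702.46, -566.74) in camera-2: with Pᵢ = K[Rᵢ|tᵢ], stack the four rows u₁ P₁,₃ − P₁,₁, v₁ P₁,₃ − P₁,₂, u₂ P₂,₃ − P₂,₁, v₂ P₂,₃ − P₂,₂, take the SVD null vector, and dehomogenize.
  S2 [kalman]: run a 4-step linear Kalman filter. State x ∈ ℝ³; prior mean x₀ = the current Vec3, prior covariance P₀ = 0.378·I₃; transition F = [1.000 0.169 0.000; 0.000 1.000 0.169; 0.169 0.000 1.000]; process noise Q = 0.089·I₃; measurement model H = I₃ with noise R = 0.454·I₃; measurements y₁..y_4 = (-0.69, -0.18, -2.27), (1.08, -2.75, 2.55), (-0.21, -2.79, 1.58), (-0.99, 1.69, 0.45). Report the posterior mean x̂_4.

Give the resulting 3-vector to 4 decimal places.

result = (-0.3698, -0.4921, 0.8163)

source (pnp_recover): camera pose = R=[0.4094 0.9060 0.1079; 0.4258 -0.0851 -0.9008; -0.8069 0.4147 -0.4206], t=(0.1600, -0.1701, 4.5300)
after S1 (triangulate): (1.3192, -0.5318, 0.0887)
after S2 (kf_track): (-0.3698, -0.4921, 0.8163)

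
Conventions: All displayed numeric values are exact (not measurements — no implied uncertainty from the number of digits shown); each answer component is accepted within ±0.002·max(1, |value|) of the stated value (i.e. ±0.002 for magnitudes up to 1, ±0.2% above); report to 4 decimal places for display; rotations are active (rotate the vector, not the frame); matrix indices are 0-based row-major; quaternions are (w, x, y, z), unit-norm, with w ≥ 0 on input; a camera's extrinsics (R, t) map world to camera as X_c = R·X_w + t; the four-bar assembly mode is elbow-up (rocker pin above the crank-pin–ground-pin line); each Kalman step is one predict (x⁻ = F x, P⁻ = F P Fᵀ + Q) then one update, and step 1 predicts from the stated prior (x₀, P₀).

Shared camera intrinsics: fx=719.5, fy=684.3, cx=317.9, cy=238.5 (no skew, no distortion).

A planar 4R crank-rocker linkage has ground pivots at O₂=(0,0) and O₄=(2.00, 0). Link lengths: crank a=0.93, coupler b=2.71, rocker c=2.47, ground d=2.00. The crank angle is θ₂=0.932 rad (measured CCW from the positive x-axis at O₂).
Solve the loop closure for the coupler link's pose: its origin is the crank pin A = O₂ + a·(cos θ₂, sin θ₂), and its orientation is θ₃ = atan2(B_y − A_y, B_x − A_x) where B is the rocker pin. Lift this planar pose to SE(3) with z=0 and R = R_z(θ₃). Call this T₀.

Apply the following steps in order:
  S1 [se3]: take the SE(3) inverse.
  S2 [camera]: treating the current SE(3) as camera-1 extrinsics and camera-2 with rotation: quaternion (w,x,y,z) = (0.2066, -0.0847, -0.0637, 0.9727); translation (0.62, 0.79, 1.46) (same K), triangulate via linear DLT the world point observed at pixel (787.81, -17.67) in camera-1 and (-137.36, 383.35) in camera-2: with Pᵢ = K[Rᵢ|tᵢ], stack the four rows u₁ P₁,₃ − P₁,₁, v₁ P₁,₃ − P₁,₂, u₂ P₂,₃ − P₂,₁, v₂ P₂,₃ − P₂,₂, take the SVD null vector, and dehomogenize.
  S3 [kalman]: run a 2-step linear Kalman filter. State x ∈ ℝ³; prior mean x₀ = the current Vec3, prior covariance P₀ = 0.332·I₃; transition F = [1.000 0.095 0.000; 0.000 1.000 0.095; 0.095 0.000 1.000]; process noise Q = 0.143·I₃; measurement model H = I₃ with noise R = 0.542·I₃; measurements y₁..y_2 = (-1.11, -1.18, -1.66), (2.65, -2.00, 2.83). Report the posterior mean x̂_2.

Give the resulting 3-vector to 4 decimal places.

source (fourbar_fk): coupler pose = R=[0.8038 -0.5949 0.0000; 0.5949 0.8038 0.0000; 0.0000 0.0000 1.0000], t=(0.5545, 0.7466, 0.0000)
after S1 (invert_se3): R=[0.8038 0.5949 0.0000; -0.5949 0.8038 0.0000; 0.0000 0.0000 1.0000], t=(-0.8899, -0.2703, 0.0000)
after S2 (triangulate): (1.8819, 0.9022, 1.7754)
after S3 (kf_track): (1.3815, -0.7921, 1.3312)

result = (1.3815, -0.7921, 1.3312)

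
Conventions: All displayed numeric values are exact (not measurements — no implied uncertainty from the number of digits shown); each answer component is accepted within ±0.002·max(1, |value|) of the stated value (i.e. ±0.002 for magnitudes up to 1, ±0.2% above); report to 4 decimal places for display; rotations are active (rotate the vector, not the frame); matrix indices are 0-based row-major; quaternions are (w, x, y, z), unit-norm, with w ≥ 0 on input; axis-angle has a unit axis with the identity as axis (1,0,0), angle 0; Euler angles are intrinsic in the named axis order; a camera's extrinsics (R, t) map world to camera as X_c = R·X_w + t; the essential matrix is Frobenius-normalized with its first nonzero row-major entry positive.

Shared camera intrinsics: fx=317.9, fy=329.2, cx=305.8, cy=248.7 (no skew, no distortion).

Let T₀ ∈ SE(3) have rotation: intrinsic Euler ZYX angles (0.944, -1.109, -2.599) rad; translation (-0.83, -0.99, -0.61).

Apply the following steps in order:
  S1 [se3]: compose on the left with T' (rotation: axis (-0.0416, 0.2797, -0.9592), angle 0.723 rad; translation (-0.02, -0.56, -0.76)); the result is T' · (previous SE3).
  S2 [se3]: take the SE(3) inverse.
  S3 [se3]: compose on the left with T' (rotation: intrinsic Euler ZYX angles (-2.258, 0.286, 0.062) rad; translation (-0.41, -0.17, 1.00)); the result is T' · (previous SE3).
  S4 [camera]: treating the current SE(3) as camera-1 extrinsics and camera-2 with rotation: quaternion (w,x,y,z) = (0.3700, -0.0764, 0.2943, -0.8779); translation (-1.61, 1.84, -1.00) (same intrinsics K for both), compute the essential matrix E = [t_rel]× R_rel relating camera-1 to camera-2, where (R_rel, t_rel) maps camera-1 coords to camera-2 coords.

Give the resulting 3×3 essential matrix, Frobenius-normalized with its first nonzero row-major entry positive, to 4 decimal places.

matrix = [0.0230 0.1483 0.6541; -0.0239 0.1209 0.2005; -0.2771 0.6265 -0.1581]

after S1 (compose_se3): R=[0.5987 0.5981 0.5328; 0.0756 -0.7044 0.7058; 0.7974 -0.3823 -0.4669], t=(-1.3871, -0.7684, -1.1188)
after S2 (invert_se3): R=[0.5987 0.0756 0.7974; 0.5981 -0.7044 -0.3823; 0.5328 0.7058 -0.4669], t=(1.7806, -0.1392, 0.7590)
after S3 (compose_se3): R=[-0.0302 -0.7415 -0.6703; -0.9258 0.2736 -0.2609; 0.3768 0.6126 -0.6947], t=(-1.7715, -1.5359, 1.2162)
after S4 (essential): [0.0230 0.1483 0.6541; -0.0239 0.1209 0.2005; -0.2771 0.6265 -0.1581]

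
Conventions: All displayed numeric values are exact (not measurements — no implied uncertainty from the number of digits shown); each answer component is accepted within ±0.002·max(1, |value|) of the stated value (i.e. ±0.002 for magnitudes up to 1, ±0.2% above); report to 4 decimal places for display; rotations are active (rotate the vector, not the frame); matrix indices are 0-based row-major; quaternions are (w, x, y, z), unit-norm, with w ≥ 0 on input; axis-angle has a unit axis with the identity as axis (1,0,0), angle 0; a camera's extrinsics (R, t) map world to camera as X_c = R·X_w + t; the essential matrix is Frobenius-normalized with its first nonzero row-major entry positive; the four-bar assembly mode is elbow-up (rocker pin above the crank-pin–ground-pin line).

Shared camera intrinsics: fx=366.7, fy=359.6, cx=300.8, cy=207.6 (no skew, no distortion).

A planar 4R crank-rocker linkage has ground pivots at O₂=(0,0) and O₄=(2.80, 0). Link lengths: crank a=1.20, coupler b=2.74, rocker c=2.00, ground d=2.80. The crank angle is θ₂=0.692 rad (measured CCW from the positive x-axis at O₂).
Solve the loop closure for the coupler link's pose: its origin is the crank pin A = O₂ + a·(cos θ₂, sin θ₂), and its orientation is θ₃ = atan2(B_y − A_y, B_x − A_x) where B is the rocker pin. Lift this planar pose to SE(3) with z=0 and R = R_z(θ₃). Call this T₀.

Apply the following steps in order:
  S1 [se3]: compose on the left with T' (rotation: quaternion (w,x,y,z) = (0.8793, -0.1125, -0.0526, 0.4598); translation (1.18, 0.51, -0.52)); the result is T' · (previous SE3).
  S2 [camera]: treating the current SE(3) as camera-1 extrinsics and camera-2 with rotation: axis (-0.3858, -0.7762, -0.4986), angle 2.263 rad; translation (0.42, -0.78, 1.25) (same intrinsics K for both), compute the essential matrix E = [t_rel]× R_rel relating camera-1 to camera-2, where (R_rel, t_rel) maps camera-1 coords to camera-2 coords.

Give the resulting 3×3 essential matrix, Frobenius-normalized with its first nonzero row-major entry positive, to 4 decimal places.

matrix = [0.0929 0.0014 -0.1906; -0.2444 0.5567 -0.3546; 0.3941 -0.1828 -0.5204]

source (fourbar_fk): coupler pose = R=[0.9099 -0.4149 0.0000; 0.4149 0.9099 0.0000; 0.0000 0.0000 1.0000], t=(0.9240, 0.7657, 0.0000)
after S1 (compose_se3): R=[0.1896 -0.9621 -0.1960; 0.9754 0.1618 0.1495; -0.1121 -0.2195 0.9692], t=(1.0981, 1.6906, -0.7186)
after S2 (essential): [0.0929 0.0014 -0.1906; -0.2444 0.5567 -0.3546; 0.3941 -0.1828 -0.5204]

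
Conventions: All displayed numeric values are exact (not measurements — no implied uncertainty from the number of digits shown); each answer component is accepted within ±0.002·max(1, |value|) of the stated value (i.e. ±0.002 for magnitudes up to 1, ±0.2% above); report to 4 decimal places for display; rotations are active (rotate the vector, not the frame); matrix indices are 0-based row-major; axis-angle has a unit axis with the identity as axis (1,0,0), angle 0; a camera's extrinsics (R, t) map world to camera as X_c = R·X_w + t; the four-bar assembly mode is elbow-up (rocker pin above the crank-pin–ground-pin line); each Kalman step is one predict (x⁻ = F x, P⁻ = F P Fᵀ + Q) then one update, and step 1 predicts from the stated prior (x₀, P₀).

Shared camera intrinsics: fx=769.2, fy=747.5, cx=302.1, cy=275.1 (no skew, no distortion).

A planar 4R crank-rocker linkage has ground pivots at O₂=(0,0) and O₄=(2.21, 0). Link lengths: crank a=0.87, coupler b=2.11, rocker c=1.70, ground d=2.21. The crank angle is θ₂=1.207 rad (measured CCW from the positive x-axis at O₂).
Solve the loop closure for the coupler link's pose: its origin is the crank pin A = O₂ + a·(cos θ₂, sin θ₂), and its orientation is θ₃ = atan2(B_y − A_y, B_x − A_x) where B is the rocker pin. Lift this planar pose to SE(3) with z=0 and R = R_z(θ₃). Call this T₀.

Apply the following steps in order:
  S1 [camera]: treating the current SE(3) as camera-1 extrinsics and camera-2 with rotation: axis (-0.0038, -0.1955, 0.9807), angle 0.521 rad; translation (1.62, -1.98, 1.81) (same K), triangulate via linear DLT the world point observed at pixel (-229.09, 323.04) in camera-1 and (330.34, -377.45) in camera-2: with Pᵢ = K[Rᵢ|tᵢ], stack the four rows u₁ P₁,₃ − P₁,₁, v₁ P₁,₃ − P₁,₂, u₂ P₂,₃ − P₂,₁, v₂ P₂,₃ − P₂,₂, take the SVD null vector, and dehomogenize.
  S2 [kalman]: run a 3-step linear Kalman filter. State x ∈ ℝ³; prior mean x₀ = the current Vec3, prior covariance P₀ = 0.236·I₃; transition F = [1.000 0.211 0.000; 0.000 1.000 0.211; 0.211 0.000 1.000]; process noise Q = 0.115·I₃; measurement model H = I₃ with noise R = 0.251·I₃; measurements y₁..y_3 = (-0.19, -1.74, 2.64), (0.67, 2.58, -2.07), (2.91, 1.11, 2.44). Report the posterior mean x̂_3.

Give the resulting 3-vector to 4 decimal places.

source (fourbar_fk): coupler pose = R=[0.9074 -0.4203 0.0000; 0.4203 0.9074 0.0000; 0.0000 0.0000 1.0000], t=(0.3096, 0.8131, 0.0000)
after S1 (triangulate): (-1.5795, -0.0516, 1.5957)
after S2 (kf_track): (1.5689, 1.2746, 1.3045)

result = (1.5689, 1.2746, 1.3045)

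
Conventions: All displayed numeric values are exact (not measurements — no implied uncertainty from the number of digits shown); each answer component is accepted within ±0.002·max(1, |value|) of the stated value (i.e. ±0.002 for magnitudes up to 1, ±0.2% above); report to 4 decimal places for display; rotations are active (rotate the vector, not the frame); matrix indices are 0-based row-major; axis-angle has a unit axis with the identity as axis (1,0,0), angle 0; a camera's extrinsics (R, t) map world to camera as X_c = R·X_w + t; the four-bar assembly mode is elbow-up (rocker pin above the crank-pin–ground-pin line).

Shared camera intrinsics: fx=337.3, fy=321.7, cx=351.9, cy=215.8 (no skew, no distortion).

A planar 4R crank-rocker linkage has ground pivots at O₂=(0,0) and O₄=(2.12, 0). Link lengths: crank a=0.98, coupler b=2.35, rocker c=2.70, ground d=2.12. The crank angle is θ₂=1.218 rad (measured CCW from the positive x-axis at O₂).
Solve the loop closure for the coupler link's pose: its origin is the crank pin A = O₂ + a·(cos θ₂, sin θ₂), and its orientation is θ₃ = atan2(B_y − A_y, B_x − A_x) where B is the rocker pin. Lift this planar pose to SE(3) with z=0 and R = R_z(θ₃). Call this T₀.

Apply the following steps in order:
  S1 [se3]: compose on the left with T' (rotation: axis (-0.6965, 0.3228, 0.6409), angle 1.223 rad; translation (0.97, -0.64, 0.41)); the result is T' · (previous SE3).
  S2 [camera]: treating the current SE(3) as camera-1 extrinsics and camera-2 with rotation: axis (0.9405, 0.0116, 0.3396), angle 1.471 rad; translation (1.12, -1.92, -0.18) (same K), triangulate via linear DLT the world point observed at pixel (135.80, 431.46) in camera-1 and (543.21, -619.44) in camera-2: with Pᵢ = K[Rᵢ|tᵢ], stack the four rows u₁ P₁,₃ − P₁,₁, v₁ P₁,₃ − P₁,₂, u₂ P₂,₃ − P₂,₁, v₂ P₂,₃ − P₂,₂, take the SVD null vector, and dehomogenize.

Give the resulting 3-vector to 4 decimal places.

source (fourbar_fk): coupler pose = R=[0.6578 -0.7532 0.0000; 0.7532 0.6578 0.0000; 0.0000 0.0000 1.0000], t=(0.3386, 0.9196, 0.0000)
after S1 (compose_se3): R=[-0.1310 -0.9913 0.0092; 0.6073 -0.0729 0.7912; -0.7836 0.1092 0.6115], t=(0.5033, -0.1096, -0.2691)
after S2 (triangulate): (-0.4459, 1.3936, 1.6730)

result = (-0.4459, 1.3936, 1.6730)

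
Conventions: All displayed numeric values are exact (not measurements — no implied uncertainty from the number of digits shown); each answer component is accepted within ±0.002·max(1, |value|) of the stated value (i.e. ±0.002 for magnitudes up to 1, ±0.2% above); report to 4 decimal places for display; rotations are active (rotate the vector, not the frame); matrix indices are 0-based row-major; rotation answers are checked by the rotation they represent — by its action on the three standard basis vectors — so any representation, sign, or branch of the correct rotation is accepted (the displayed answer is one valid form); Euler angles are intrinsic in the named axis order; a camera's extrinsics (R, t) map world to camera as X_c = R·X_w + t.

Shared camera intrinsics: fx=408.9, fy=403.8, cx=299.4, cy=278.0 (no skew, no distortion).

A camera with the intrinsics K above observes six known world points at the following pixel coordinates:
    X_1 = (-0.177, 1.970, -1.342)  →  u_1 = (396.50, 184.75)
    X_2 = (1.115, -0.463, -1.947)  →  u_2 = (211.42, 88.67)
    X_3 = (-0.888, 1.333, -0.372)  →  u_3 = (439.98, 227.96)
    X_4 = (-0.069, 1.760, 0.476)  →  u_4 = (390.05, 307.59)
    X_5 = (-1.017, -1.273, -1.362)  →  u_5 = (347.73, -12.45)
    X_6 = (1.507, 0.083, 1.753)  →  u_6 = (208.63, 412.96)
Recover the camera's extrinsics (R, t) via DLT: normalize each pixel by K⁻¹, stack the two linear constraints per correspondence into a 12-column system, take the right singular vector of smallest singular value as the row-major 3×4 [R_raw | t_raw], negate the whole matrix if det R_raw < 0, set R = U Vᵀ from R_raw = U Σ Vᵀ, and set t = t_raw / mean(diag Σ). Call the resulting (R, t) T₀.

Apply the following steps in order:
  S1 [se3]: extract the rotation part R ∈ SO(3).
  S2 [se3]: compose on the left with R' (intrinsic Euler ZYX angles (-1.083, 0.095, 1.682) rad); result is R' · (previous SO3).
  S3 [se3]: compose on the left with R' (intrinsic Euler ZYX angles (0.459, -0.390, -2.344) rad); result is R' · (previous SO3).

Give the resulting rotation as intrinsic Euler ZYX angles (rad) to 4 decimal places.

source (pnp_recover): camera pose = R=[-0.8371 0.5470 0.0038; 0.1116 0.1639 0.9801; 0.5355 0.8209 -0.1983], t=(0.1800, -0.3500, 4.1100)
after S1 (rot_of_se3): [-0.8371 0.5470 0.0038; 0.1116 0.1639 0.9801; 0.5355 0.8209 -0.1983]
after S2 (compose_so3): [-0.8694 -0.4783 0.1240; 0.4766 -0.8780 -0.0454; 0.1306 0.0196 0.9912]
after S3 (compose_so3): [-0.4675 -0.8840 -0.0006; -0.4980 0.2628 0.8264; -0.7304 0.3866 -0.5631]

rotation (euler_zyx) = (-2.3245, 0.8189, 2.5399)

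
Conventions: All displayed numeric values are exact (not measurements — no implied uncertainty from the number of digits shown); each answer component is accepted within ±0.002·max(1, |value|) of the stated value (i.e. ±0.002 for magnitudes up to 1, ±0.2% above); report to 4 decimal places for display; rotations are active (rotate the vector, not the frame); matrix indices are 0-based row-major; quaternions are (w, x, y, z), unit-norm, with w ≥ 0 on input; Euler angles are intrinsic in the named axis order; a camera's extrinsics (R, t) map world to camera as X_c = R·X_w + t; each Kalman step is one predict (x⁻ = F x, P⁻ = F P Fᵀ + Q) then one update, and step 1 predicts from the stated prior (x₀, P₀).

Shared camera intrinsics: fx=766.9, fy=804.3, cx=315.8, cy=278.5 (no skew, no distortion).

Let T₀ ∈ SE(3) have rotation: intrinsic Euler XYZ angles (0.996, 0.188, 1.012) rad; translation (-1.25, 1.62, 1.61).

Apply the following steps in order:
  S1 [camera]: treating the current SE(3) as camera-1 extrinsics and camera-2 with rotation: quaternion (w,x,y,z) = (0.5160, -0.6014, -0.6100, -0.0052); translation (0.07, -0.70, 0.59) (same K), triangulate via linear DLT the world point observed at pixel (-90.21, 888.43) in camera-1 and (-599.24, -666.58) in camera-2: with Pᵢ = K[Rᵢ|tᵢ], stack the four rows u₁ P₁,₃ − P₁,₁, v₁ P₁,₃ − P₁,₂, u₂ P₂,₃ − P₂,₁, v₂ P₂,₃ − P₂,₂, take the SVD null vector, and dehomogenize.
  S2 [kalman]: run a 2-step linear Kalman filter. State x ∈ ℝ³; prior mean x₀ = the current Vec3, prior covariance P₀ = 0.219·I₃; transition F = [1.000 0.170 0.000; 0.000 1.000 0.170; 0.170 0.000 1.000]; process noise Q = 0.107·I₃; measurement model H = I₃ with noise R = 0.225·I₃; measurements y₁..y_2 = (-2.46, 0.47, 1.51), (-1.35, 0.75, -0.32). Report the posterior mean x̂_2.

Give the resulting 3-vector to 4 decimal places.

result = (-1.4580, 0.4496, 0.2291)

after S1 (triangulate): (-0.2284, -0.6926, 0.4556)
after S2 (kf_track): (-1.4580, 0.4496, 0.2291)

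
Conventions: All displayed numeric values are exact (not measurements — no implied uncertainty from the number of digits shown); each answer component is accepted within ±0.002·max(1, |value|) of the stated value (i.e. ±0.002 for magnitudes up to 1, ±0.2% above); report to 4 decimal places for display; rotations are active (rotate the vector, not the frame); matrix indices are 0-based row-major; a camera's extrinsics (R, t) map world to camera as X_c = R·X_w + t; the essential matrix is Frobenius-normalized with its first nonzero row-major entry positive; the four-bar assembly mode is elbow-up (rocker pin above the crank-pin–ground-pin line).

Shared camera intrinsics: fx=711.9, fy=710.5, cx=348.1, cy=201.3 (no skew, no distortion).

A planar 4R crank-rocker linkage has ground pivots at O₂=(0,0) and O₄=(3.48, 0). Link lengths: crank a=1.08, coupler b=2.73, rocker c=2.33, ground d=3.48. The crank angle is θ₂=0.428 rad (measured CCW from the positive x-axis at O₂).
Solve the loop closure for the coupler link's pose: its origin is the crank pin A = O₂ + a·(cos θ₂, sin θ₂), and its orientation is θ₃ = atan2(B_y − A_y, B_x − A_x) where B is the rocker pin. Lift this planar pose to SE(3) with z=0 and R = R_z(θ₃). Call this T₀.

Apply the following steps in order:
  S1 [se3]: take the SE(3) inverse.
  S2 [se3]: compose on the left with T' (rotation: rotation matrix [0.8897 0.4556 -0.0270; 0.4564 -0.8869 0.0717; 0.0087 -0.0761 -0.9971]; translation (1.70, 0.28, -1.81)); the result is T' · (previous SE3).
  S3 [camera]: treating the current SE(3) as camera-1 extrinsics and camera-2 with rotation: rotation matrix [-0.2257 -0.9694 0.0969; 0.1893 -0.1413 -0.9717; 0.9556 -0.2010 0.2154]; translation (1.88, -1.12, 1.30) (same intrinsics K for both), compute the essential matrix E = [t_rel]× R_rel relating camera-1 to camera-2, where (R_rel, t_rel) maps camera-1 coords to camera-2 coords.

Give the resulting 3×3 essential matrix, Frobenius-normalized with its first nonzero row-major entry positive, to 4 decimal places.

source (fourbar_fk): coupler pose = R=[0.7411 -0.6714 0.0000; 0.6714 0.7411 0.0000; 0.0000 0.0000 1.0000], t=(0.9826, 0.4483, 0.0000)
after S1 (invert_se3): R=[0.7411 0.6714 0.0000; -0.6714 0.7411 0.0000; 0.0000 0.0000 1.0000], t=(-1.0291, 0.3275, 0.0000)
after S2 (compose_se3): R=[0.3534 0.9351 -0.0270; 0.9337 -0.3508 0.0717; 0.0576 -0.0506 -0.9971], t=(0.9336, -0.4802, -1.8439)
after S3 (essential): [0.0378 0.1291 -0.3254; -0.3873 -0.5586 0.0734; 0.1546 0.0715 0.6161]

matrix = [0.0378 0.1291 -0.3254; -0.3873 -0.5586 0.0734; 0.1546 0.0715 0.6161]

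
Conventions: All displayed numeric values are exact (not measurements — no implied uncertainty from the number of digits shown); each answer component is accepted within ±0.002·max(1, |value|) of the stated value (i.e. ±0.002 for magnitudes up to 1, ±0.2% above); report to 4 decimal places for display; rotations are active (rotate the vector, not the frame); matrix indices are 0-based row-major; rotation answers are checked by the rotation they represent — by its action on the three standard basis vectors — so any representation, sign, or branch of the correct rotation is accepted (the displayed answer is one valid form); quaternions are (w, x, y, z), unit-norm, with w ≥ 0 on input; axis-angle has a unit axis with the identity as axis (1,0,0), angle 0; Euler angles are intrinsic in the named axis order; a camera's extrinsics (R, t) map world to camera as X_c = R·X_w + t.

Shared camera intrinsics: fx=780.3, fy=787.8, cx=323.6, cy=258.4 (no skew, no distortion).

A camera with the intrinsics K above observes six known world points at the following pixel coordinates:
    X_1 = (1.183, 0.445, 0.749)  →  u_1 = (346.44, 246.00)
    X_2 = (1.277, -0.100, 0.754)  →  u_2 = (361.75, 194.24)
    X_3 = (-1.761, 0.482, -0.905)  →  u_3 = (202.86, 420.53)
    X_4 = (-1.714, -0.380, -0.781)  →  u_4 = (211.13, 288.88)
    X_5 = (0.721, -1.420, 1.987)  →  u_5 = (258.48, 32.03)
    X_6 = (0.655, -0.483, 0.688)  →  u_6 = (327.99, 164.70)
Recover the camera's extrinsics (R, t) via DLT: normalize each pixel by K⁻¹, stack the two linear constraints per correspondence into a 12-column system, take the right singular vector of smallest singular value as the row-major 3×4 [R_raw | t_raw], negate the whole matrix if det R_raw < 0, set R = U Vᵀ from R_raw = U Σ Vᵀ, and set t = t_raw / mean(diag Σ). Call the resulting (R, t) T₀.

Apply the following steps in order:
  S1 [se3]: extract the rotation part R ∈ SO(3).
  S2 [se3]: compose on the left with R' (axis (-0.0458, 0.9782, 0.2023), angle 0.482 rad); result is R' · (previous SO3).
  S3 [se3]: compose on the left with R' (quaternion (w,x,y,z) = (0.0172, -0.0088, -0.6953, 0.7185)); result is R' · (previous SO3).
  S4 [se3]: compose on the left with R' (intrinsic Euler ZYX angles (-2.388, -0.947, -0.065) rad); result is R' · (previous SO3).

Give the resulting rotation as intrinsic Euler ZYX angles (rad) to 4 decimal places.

source (pnp_recover): camera pose = R=[0.7190 -0.1566 -0.6772; -0.1631 0.9091 -0.3834; 0.6756 0.3861 0.6280], t=(-0.0400, -0.0500, 6.5397)
after S1 (rot_of_se3): [0.7190 -0.1566 -0.6772; -0.1631 0.9091 -0.3834; 0.6756 0.3861 0.6280]
after S2 (compose_so3): [0.9590 -0.0540 -0.2782; -0.0690 0.9076 -0.4141; 0.2748 0.4163 0.8667]
after S3 (compose_so3): [-0.9675 0.0274 0.2514; -0.2368 -0.4473 -0.8624; 0.0888 -0.8939 0.4393]
after S4 (compose_so3): [0.3159 -0.8677 -0.3838; 0.6126 -0.1224 0.7809; -0.7245 -0.4818 0.4929]

rotation (euler_zyx) = (1.0946, 0.8103, -0.7741)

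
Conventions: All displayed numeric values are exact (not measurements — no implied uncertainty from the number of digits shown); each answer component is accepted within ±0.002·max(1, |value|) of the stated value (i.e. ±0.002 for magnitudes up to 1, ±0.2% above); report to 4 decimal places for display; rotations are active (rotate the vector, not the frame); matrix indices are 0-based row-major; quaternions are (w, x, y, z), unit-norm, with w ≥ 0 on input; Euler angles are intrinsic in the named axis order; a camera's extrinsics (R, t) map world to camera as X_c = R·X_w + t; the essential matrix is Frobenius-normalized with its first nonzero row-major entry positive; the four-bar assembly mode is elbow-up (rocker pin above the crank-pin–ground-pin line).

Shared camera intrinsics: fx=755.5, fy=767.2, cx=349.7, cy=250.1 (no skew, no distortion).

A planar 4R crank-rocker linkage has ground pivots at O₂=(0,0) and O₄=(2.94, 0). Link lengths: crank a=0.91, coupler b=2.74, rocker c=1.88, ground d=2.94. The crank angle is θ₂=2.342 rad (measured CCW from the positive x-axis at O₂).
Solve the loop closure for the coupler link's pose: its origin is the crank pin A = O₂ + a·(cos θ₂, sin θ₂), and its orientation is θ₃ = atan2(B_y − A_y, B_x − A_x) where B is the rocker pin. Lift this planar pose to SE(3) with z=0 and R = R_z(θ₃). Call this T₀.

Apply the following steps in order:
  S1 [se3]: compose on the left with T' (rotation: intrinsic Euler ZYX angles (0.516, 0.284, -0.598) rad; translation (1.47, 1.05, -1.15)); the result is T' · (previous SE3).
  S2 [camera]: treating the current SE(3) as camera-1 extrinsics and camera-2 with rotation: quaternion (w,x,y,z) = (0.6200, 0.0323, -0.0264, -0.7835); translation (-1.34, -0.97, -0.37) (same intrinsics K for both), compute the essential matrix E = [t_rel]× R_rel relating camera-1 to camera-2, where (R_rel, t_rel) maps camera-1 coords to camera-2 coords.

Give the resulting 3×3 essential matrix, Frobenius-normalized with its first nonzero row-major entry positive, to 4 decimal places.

matrix = [0.0508 -0.2111 -0.2572; 0.0950 -0.3893 -0.4755; -0.5521 -0.3893 0.2089]

source (fourbar_fk): coupler pose = R=[0.9394 -0.3428 0.0000; 0.3428 0.9394 0.0000; 0.0000 0.0000 1.0000], t=(-0.6343, 0.6525, 0.0000)
after S1 (compose_se3): R=[0.5975 -0.7982 -0.0764; 0.6647 0.4398 0.6039; -0.4485 -0.4116 0.7934], t=(0.5848, 1.1679, -1.3249)
after S2 (essential): [0.0508 -0.2111 -0.2572; 0.0950 -0.3893 -0.4755; -0.5521 -0.3893 0.2089]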